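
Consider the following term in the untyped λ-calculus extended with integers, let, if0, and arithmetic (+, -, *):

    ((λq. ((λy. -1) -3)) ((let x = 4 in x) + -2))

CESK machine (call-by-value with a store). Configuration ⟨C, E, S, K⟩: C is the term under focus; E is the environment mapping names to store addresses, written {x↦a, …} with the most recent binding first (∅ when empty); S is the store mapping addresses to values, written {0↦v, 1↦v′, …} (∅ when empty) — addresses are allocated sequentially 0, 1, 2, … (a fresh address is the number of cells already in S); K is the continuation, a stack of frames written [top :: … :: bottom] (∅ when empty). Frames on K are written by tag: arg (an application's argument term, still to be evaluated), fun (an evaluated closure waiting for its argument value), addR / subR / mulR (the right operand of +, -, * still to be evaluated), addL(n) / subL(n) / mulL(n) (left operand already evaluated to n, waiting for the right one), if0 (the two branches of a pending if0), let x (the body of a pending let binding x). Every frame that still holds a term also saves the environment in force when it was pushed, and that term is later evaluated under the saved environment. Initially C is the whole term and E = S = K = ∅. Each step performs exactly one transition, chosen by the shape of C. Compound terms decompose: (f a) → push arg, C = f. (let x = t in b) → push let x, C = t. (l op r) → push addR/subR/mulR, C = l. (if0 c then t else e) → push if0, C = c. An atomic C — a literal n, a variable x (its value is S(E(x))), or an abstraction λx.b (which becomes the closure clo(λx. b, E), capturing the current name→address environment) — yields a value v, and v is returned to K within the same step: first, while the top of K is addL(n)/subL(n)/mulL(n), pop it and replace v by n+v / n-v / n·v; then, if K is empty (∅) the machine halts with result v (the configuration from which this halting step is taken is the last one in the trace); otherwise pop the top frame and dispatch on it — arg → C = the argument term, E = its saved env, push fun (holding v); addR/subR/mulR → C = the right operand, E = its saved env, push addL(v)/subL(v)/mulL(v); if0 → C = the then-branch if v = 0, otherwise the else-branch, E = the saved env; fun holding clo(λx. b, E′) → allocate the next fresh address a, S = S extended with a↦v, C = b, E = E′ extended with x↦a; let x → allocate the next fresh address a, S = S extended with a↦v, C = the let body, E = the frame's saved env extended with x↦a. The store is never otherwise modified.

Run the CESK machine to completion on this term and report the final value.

Answer: -1

Execution trace:
step 0: [C=((λq. ((λy. -1) -3)) ((let x = 4 in x) + -2)) | E=∅ | S=∅ | K=∅]
step 1: [C=(λq. ((λy. -1) -3)) | E=∅ | S=∅ | K=[arg]]
step 2: [C=((let x = 4 in x) + -2) | E=∅ | S=∅ | K=[fun]]
step 3: [C=(let x = 4 in x) | E=∅ | S=∅ | K=[addR :: fun]]
step 4: [C=4 | E=∅ | S=∅ | K=[let x :: addR :: fun]]
step 5: [C=x | E={x↦0} | S={0↦4} | K=[addR :: fun]]
step 6: [C=-2 | E=∅ | S={0↦4} | K=[addL(4) :: fun]]
step 7: [C=((λy. -1) -3) | E={q↦1} | S={0↦4, 1↦2} | K=∅]
step 8: [C=(λy. -1) | E={q↦1} | S={0↦4, 1↦2} | K=[arg]]
step 9: [C=-3 | E={q↦1} | S={0↦4, 1↦2} | K=[fun]]
step 10: [C=-1 | E={y↦2, q↦1} | S={0↦4, 1↦2, 2↦-3} | K=∅]
→ final value -1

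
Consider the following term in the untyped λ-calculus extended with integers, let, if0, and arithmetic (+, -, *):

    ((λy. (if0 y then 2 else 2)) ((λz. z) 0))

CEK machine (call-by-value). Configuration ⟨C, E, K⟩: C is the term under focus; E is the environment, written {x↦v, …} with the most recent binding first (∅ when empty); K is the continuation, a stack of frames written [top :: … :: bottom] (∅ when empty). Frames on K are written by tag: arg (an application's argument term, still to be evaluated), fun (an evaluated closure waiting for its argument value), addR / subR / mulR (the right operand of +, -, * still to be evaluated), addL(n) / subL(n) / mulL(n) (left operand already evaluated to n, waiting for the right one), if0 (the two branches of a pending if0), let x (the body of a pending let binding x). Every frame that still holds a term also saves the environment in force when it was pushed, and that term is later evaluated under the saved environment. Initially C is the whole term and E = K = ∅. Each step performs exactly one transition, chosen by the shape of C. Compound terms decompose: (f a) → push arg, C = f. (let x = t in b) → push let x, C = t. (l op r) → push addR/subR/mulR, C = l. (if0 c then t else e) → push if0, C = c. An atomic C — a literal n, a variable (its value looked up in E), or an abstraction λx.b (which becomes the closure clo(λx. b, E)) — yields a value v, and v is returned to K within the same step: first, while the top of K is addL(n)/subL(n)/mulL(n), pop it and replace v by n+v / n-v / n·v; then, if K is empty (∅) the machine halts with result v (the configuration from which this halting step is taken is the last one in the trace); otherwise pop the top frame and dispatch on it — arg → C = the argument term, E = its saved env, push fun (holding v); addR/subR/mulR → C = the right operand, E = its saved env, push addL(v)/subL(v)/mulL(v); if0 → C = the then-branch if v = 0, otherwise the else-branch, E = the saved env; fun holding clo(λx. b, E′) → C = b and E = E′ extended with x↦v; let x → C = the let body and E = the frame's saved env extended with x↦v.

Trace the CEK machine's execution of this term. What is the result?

Answer: 2

Machine steps:
t=0: <C=((λy. (if0 y then 2 else 2)) ((λz. z) 0)), E=∅, K=∅>
t=1: <C=(λy. (if0 y then 2 else 2)), E=∅, K=[arg]>
t=2: <C=((λz. z) 0), E=∅, K=[fun]>
t=3: <C=(λz. z), E=∅, K=[arg :: fun]>
t=4: <C=0, E=∅, K=[fun :: fun]>
t=5: <C=z, E={z↦0}, K=[fun]>
t=6: <C=(if0 y then 2 else 2), E={y↦0}, K=∅>
t=7: <C=y, E={y↦0}, K=[if0]>
t=8: <C=2, E={y↦0}, K=∅>
→ final value 2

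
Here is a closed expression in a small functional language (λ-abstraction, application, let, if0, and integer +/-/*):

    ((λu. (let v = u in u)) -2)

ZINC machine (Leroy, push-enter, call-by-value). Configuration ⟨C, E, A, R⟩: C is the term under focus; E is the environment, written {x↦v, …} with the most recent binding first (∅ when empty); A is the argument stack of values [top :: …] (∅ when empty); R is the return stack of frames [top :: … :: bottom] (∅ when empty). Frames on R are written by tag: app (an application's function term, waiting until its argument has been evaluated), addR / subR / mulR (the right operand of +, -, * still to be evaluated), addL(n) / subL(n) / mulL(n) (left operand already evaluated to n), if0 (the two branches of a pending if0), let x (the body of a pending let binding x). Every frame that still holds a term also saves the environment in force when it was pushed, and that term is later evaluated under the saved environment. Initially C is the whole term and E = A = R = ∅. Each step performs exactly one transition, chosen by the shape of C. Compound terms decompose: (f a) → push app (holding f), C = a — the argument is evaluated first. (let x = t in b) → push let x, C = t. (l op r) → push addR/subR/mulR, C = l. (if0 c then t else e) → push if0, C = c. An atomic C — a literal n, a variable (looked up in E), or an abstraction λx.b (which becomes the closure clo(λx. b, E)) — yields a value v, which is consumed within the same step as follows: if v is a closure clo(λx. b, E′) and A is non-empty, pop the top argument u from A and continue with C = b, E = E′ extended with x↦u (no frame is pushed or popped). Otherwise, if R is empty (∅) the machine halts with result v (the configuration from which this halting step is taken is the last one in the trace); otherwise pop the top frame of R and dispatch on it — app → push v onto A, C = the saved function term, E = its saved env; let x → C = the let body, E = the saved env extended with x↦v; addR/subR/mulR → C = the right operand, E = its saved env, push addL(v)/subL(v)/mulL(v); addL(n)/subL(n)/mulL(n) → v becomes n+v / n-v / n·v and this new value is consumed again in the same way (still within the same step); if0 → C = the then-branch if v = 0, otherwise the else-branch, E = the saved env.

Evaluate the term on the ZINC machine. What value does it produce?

Answer: -2

Derivation:
0. <C=((λu. (let v = u in u)) -2), E=∅, A=∅, R=∅>
1. <C=-2, E=∅, A=∅, R=[app]>
2. <C=(λu. (let v = u in u)), E=∅, A=[-2], R=∅>
3. <C=(let v = u in u), E={u↦-2}, A=∅, R=∅>
4. <C=u, E={u↦-2}, A=∅, R=[let v]>
5. <C=u, E={v↦-2, u↦-2}, A=∅, R=∅>
→ final value -2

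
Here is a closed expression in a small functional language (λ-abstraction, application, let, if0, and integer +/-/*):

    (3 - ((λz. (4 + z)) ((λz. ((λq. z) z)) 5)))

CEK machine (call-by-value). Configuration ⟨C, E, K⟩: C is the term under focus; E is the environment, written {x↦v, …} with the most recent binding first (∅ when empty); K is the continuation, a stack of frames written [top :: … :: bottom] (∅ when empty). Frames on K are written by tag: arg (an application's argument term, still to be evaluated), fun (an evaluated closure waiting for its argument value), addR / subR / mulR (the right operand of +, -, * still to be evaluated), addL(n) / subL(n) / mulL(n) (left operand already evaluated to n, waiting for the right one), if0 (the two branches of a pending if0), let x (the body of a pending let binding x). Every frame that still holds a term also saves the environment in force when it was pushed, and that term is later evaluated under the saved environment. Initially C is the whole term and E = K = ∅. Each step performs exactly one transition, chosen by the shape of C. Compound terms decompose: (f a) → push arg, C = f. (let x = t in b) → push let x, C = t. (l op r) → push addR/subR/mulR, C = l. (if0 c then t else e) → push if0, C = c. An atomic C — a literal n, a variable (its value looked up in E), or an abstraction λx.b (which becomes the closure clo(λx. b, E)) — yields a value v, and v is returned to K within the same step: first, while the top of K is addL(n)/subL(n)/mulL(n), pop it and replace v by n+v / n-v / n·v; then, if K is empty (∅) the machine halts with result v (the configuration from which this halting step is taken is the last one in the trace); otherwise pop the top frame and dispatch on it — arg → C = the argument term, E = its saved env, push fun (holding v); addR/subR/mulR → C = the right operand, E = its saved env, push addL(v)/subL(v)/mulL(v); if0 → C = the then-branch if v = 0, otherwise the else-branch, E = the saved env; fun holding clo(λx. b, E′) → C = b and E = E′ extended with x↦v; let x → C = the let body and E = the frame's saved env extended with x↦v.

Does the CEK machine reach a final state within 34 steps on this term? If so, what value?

Answer: -6

Machine steps:
[0] [C=(3 - ((λz. (4 + z)) ((λz. ((λq. z) z)) 5))) | E=∅ | K=∅]
[1] [C=3 | E=∅ | K=[subR]]
[2] [C=((λz. (4 + z)) ((λz. ((λq. z) z)) 5)) | E=∅ | K=[subL(3)]]
[3] [C=(λz. (4 + z)) | E=∅ | K=[arg :: subL(3)]]
[4] [C=((λz. ((λq. z) z)) 5) | E=∅ | K=[fun :: subL(3)]]
[5] [C=(λz. ((λq. z) z)) | E=∅ | K=[arg :: fun :: subL(3)]]
[6] [C=5 | E=∅ | K=[fun :: fun :: subL(3)]]
[7] [C=((λq. z) z) | E={z↦5} | K=[fun :: subL(3)]]
[8] [C=(λq. z) | E={z↦5} | K=[arg :: fun :: subL(3)]]
[9] [C=z | E={z↦5} | K=[fun :: fun :: subL(3)]]
[10] [C=z | E={q↦5, z↦5} | K=[fun :: subL(3)]]
[11] [C=(4 + z) | E={z↦5} | K=[subL(3)]]
[12] [C=4 | E={z↦5} | K=[addR :: subL(3)]]
[13] [C=z | E={z↦5} | K=[addL(4) :: subL(3)]]
→ final value -6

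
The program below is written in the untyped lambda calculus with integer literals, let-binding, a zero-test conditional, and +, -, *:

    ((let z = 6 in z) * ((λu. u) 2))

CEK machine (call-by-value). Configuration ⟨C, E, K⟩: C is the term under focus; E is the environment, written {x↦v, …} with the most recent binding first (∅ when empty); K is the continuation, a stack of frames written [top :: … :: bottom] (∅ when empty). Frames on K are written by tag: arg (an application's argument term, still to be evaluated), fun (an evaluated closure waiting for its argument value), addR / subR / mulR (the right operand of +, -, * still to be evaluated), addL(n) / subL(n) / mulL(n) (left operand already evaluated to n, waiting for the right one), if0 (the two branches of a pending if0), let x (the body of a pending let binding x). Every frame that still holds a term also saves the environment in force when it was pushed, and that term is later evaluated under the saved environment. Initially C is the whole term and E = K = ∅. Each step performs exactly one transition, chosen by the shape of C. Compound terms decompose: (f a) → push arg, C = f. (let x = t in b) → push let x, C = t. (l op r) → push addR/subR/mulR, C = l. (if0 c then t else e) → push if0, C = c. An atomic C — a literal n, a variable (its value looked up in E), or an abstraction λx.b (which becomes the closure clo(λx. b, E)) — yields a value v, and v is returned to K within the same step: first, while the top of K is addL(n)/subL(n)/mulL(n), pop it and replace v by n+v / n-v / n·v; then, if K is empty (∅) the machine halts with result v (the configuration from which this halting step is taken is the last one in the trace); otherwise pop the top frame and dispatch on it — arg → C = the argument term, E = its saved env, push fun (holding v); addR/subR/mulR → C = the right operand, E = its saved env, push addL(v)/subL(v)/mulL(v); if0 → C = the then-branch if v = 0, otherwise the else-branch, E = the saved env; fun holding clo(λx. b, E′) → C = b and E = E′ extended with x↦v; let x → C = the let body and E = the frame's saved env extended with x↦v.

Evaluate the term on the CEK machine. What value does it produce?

t=0: ⟨C=((let z = 6 in z) * ((λu. u) 2)); E=∅; K=∅⟩
t=1: ⟨C=(let z = 6 in z); E=∅; K=[mulR]⟩
t=2: ⟨C=6; E=∅; K=[let z :: mulR]⟩
t=3: ⟨C=z; E={z↦6}; K=[mulR]⟩
t=4: ⟨C=((λu. u) 2); E=∅; K=[mulL(6)]⟩
t=5: ⟨C=(λu. u); E=∅; K=[arg :: mulL(6)]⟩
t=6: ⟨C=2; E=∅; K=[fun :: mulL(6)]⟩
t=7: ⟨C=u; E={u↦2}; K=[mulL(6)]⟩
→ final value 12

Answer: 12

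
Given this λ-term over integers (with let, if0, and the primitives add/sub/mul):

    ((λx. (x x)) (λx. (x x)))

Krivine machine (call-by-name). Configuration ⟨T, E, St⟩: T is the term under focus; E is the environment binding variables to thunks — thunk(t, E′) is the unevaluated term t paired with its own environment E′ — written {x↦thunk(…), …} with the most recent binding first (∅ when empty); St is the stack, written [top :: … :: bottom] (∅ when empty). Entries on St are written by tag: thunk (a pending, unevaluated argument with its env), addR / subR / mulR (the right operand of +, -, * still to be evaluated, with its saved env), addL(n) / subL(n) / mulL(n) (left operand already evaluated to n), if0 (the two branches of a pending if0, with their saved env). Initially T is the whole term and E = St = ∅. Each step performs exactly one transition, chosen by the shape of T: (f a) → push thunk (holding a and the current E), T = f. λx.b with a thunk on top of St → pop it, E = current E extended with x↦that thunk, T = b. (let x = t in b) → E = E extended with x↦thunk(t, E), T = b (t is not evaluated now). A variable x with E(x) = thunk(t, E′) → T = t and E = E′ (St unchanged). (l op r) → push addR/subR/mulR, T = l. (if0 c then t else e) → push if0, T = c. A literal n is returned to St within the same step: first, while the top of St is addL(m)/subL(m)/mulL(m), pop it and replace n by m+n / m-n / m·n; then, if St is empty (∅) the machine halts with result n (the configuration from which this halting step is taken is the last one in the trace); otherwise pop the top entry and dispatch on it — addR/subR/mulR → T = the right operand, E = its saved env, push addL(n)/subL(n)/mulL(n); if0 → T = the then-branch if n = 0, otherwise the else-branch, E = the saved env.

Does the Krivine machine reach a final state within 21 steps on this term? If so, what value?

Answer: DIVERGES (no final state within 21 steps)

Derivation:
0. ⟨T=((λx. (x x)) (λx. (x x))); E=∅; St=∅⟩
1. ⟨T=(λx. (x x)); E=∅; St=[thunk]⟩
2. ⟨T=(x x); E={x↦thunk((λx. (x x)), ∅)}; St=∅⟩
3. ⟨T=x; E={x↦thunk((λx. (x x)), ∅)}; St=[thunk]⟩
4. ⟨T=(λx. (x x)); E=∅; St=[thunk]⟩
5. ⟨T=(x x); E={x↦thunk(x, {x↦thunk((λx. (x x)), ∅)})}; St=∅⟩
6. ⟨T=x; E={x↦thunk(x, {x↦thunk((λx. (x x)), ∅)})}; St=[thunk]⟩
7. ⟨T=x; E={x↦thunk((λx. (x x)), ∅)}; St=[thunk]⟩
8. ⟨T=(λx. (x x)); E=∅; St=[thunk]⟩
9. ⟨T=(x x); E={x↦thunk(x, {x↦thunk(x, {x↦thunk((λx. (x x)), ∅)})})}; St=∅⟩
10. ⟨T=x; E={x↦thunk(x, {x↦thunk(x, {x↦thunk((λx. (x x)), ∅)})})}; St=[thunk]⟩
11. ⟨T=x; E={x↦thunk(x, {x↦thunk((λx. (x x)), ∅)})}; St=[thunk]⟩
12. ⟨T=x; E={x↦thunk((λx. (x x)), ∅)}; St=[thunk]⟩
13. ⟨T=(λx. (x x)); E=∅; St=[thunk]⟩
14. ⟨T=(x x); E={x↦thunk(x, {x↦thunk(x, {x↦thunk(x, {x↦thunk((λx. (x x)), ∅)})})})}; St=∅⟩
15. ⟨T=x; E={x↦thunk(x, {x↦thunk(x, {x↦thunk(x, {x↦thunk((λx. (x x)), ∅)})})})}; St=[thunk]⟩
16. ⟨T=x; E={x↦thunk(x, {x↦thunk(x, {x↦thunk((λx. (x x)), ∅)})})}; St=[thunk]⟩
17. ⟨T=x; E={x↦thunk(x, {x↦thunk((λx. (x x)), ∅)})}; St=[thunk]⟩
18. ⟨T=x; E={x↦thunk((λx. (x x)), ∅)}; St=[thunk]⟩
19. ⟨T=(λx. (x x)); E=∅; St=[thunk]⟩
20. ⟨T=(x x); E={x↦thunk(x, {x↦thunk(x, {x↦thunk(x, {x↦thunk(x, {x↦thunk((λx. (x x)), ∅)})})})})}; St=∅⟩
21. ⟨T=x; E={x↦thunk(x, {x↦thunk(x, {x↦thunk(x, {x↦thunk(x, {x↦thunk((λx. (x x)), ∅)})})})})}; St=[thunk]⟩
→ 21 transitions taken and the configuration is still not final: no result within 21 steps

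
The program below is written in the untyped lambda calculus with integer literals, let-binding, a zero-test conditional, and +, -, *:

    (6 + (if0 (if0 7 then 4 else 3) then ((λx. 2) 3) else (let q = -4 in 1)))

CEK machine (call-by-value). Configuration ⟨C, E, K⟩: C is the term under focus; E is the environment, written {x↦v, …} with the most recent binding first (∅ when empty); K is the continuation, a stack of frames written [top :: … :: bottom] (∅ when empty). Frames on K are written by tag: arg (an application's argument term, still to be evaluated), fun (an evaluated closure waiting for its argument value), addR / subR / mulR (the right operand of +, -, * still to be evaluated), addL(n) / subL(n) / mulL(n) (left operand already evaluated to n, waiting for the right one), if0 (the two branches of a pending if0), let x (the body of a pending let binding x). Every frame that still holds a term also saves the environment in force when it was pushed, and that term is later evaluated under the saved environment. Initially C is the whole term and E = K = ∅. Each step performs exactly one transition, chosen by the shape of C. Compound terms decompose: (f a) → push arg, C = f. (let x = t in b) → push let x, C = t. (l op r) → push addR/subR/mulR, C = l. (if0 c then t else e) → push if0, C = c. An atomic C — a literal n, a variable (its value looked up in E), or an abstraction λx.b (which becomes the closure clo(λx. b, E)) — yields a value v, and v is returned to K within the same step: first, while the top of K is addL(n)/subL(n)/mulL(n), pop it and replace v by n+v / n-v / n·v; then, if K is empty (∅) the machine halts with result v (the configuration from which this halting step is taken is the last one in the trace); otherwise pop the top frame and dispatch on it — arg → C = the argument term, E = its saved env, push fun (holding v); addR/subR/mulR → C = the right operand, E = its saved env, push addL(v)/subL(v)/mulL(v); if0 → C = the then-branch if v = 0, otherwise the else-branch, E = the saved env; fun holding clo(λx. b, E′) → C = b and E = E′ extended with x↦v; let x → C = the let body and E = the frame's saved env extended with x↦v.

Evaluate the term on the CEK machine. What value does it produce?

0. ⟨C=(6 + (if0 (if0 7 then 4 else 3) then ((λx. 2) 3) else (let q = -4 in 1))); E=∅; K=∅⟩
1. ⟨C=6; E=∅; K=[addR]⟩
2. ⟨C=(if0 (if0 7 then 4 else 3) then ((λx. 2) 3) else (let q = -4 in 1)); E=∅; K=[addL(6)]⟩
3. ⟨C=(if0 7 then 4 else 3); E=∅; K=[if0 :: addL(6)]⟩
4. ⟨C=7; E=∅; K=[if0 :: if0 :: addL(6)]⟩
5. ⟨C=3; E=∅; K=[if0 :: addL(6)]⟩
6. ⟨C=(let q = -4 in 1); E=∅; K=[addL(6)]⟩
7. ⟨C=-4; E=∅; K=[let q :: addL(6)]⟩
8. ⟨C=1; E={q↦-4}; K=[addL(6)]⟩
→ final value 7

Answer: 7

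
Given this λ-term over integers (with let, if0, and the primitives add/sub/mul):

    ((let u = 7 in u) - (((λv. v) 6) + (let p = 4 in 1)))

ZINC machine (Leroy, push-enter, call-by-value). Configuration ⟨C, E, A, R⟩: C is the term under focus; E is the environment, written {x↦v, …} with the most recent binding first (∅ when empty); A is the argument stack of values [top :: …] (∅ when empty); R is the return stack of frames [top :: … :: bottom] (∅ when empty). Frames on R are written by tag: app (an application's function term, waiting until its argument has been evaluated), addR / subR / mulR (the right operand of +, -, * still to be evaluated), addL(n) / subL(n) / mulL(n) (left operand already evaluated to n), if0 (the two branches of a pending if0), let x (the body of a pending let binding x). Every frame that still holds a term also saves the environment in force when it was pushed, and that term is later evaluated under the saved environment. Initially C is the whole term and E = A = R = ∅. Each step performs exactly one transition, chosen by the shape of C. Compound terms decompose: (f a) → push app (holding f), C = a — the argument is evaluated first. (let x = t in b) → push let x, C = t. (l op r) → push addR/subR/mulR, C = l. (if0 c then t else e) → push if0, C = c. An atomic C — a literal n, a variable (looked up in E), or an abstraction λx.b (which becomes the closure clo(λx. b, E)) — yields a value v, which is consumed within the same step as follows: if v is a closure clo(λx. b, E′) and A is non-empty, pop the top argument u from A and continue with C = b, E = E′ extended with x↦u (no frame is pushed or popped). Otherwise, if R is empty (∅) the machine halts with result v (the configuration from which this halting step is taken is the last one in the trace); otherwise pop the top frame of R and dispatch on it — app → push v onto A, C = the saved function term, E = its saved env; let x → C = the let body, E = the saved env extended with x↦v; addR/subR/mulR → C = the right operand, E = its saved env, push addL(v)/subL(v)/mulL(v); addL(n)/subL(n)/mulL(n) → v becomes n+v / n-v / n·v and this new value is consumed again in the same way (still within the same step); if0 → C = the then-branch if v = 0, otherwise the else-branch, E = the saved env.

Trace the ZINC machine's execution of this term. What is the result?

t=0: <C=((let u = 7 in u) - (((λv. v) 6) + (let p = 4 in 1))), E=∅, A=∅, R=∅>
t=1: <C=(let u = 7 in u), E=∅, A=∅, R=[subR]>
t=2: <C=7, E=∅, A=∅, R=[let u :: subR]>
t=3: <C=u, E={u↦7}, A=∅, R=[subR]>
t=4: <C=(((λv. v) 6) + (let p = 4 in 1)), E=∅, A=∅, R=[subL(7)]>
t=5: <C=((λv. v) 6), E=∅, A=∅, R=[addR :: subL(7)]>
t=6: <C=6, E=∅, A=∅, R=[app :: addR :: subL(7)]>
t=7: <C=(λv. v), E=∅, A=[6], R=[addR :: subL(7)]>
t=8: <C=v, E={v↦6}, A=∅, R=[addR :: subL(7)]>
t=9: <C=(let p = 4 in 1), E=∅, A=∅, R=[addL(6) :: subL(7)]>
t=10: <C=4, E=∅, A=∅, R=[let p :: addL(6) :: subL(7)]>
t=11: <C=1, E={p↦4}, A=∅, R=[addL(6) :: subL(7)]>
→ final value 0

Answer: 0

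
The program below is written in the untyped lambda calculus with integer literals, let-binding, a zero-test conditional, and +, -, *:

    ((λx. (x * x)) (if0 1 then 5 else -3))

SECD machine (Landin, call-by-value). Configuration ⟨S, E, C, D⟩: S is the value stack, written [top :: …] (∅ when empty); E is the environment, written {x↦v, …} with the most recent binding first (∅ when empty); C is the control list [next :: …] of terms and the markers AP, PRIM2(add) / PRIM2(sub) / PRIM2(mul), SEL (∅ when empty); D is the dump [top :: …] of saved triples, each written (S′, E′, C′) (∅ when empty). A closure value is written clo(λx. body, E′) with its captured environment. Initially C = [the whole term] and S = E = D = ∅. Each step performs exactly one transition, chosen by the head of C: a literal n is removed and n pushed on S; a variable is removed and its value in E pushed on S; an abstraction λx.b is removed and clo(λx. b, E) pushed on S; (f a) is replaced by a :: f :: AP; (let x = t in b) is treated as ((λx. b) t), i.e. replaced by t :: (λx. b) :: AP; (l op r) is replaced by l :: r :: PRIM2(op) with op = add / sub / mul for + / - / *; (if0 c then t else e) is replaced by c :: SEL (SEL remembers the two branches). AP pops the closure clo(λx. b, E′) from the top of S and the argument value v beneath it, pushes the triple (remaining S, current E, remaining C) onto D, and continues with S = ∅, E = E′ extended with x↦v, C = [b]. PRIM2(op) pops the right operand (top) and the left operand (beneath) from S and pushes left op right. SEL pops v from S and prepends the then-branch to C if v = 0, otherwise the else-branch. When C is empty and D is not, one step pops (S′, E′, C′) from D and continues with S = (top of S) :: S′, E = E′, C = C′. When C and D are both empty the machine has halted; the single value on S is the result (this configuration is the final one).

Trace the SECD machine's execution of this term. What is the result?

Answer: 9

Machine steps:
0. <S=∅, E=∅, C=[((λx. (x * x)) (if0 1 then 5 else -3))], D=∅>
1. <S=∅, E=∅, C=[(if0 1 then 5 else -3) :: (λx. (x * x)) :: AP], D=∅>
2. <S=∅, E=∅, C=[1 :: SEL :: (λx. (x * x)) :: AP], D=∅>
3. <S=[1], E=∅, C=[SEL :: (λx. (x * x)) :: AP], D=∅>
4. <S=∅, E=∅, C=[-3 :: (λx. (x * x)) :: AP], D=∅>
5. <S=[-3], E=∅, C=[(λx. (x * x)) :: AP], D=∅>
6. <S=[clo(λx. (x * x), ∅) :: -3], E=∅, C=[AP], D=∅>
7. <S=∅, E={x↦-3}, C=[(x * x)], D=[(∅, ∅, ∅)]>
8. <S=∅, E={x↦-3}, C=[x :: x :: PRIM2(mul)], D=[(∅, ∅, ∅)]>
9. <S=[-3], E={x↦-3}, C=[x :: PRIM2(mul)], D=[(∅, ∅, ∅)]>
10. <S=[-3 :: -3], E={x↦-3}, C=[PRIM2(mul)], D=[(∅, ∅, ∅)]>
11. <S=[9], E={x↦-3}, C=∅, D=[(∅, ∅, ∅)]>
12. <S=[9], E=∅, C=∅, D=∅>
→ final value 9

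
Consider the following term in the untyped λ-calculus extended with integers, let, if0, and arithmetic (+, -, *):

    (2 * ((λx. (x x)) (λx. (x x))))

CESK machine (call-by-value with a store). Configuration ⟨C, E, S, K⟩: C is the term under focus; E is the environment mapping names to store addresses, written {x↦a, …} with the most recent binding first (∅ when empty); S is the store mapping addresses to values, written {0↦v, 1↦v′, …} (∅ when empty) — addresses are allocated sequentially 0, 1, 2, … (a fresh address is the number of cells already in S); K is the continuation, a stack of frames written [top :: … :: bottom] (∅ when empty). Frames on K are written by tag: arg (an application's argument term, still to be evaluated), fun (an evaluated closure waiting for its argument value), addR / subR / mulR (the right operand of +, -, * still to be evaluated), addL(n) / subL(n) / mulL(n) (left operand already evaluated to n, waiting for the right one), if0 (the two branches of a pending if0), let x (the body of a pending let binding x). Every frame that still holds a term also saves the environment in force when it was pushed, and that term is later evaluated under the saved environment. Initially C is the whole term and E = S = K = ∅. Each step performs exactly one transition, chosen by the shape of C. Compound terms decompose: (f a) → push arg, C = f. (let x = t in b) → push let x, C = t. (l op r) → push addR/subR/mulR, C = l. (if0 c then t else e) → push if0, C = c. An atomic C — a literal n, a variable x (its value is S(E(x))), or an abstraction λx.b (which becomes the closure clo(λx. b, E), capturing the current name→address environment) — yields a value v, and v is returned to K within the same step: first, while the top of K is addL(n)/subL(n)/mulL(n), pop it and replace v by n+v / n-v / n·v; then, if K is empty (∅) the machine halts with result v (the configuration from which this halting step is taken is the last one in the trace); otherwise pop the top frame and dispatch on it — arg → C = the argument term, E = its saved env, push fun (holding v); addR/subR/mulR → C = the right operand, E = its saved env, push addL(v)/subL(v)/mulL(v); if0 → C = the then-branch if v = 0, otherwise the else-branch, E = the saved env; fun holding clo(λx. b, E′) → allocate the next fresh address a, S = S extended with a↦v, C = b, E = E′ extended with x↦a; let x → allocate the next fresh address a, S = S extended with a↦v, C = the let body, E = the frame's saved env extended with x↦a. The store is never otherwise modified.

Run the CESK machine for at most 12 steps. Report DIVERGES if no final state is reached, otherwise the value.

Answer: DIVERGES (no final state within 12 steps)

Execution trace:
0. ⟨C=(2 * ((λx. (x x)) (λx. (x x)))); E=∅; S=∅; K=∅⟩
1. ⟨C=2; E=∅; S=∅; K=[mulR]⟩
2. ⟨C=((λx. (x x)) (λx. (x x))); E=∅; S=∅; K=[mulL(2)]⟩
3. ⟨C=(λx. (x x)); E=∅; S=∅; K=[arg :: mulL(2)]⟩
4. ⟨C=(λx. (x x)); E=∅; S=∅; K=[fun :: mulL(2)]⟩
5. ⟨C=(x x); E={x↦0}; S={0↦clo(λx. (x x), ∅)}; K=[mulL(2)]⟩
6. ⟨C=x; E={x↦0}; S={0↦clo(λx. (x x), ∅)}; K=[arg :: mulL(2)]⟩
7. ⟨C=x; E={x↦0}; S={0↦clo(λx. (x x), ∅)}; K=[fun :: mulL(2)]⟩
8. ⟨C=(x x); E={x↦1}; S={0↦clo(λx. (x x), ∅), 1↦clo(λx. (x x), ∅)}; K=[mulL(2)]⟩
9. ⟨C=x; E={x↦1}; S={0↦clo(λx. (x x), ∅), 1↦clo(λx. (x x), ∅)}; K=[arg :: mulL(2)]⟩
10. ⟨C=x; E={x↦1}; S={0↦clo(λx. (x x), ∅), 1↦clo(λx. (x x), ∅)}; K=[fun :: mulL(2)]⟩
11. ⟨C=(x x); E={x↦2}; S={0↦clo(λx. (x x), ∅), 1↦clo(λx. (x x), ∅), 2↦clo(λx. (x x), ∅)}; K=[mulL(2)]⟩
12. ⟨C=x; E={x↦2}; S={0↦clo(λx. (x x), ∅), 1↦clo(λx. (x x), ∅), 2↦clo(λx. (x x), ∅)}; K=[arg :: mulL(2)]⟩
→ 12 transitions taken and the configuration is still not final: no result within 12 steps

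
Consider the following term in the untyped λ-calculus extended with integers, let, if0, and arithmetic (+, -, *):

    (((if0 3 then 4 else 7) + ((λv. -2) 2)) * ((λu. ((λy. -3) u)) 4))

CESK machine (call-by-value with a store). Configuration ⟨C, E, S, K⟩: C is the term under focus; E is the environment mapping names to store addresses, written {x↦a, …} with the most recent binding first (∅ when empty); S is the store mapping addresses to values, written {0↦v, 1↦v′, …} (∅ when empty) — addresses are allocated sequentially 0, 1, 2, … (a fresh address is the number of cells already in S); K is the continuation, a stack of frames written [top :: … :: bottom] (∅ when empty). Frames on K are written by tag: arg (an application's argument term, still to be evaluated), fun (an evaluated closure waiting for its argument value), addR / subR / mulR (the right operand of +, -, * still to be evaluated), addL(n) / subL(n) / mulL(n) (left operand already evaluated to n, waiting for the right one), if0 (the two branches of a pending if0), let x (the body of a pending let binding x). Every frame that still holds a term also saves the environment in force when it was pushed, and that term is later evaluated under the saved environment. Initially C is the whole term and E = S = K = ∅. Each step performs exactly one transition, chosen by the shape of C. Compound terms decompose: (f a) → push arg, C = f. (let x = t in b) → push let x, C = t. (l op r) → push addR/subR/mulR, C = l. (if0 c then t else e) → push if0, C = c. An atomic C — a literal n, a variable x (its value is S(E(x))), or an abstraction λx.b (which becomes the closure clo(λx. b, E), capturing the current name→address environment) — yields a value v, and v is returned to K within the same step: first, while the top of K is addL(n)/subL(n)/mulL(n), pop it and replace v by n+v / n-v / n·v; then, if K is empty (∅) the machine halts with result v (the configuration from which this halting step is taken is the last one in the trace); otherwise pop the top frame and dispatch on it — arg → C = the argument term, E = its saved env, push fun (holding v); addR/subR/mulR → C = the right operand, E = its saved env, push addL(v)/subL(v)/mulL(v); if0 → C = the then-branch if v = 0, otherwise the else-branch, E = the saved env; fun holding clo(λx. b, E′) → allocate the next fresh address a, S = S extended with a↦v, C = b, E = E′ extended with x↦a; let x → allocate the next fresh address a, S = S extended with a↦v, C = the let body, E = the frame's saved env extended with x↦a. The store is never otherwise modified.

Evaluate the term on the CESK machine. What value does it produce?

Answer: -15

Execution trace:
t=0: ⟨C=(((if0 3 then 4 else 7) + ((λv. -2) 2)) * ((λu. ((λy. -3) u)) 4)); E=∅; S=∅; K=∅⟩
t=1: ⟨C=((if0 3 then 4 else 7) + ((λv. -2) 2)); E=∅; S=∅; K=[mulR]⟩
t=2: ⟨C=(if0 3 then 4 else 7); E=∅; S=∅; K=[addR :: mulR]⟩
t=3: ⟨C=3; E=∅; S=∅; K=[if0 :: addR :: mulR]⟩
t=4: ⟨C=7; E=∅; S=∅; K=[addR :: mulR]⟩
t=5: ⟨C=((λv. -2) 2); E=∅; S=∅; K=[addL(7) :: mulR]⟩
t=6: ⟨C=(λv. -2); E=∅; S=∅; K=[arg :: addL(7) :: mulR]⟩
t=7: ⟨C=2; E=∅; S=∅; K=[fun :: addL(7) :: mulR]⟩
t=8: ⟨C=-2; E={v↦0}; S={0↦2}; K=[addL(7) :: mulR]⟩
t=9: ⟨C=((λu. ((λy. -3) u)) 4); E=∅; S={0↦2}; K=[mulL(5)]⟩
t=10: ⟨C=(λu. ((λy. -3) u)); E=∅; S={0↦2}; K=[arg :: mulL(5)]⟩
t=11: ⟨C=4; E=∅; S={0↦2}; K=[fun :: mulL(5)]⟩
t=12: ⟨C=((λy. -3) u); E={u↦1}; S={0↦2, 1↦4}; K=[mulL(5)]⟩
t=13: ⟨C=(λy. -3); E={u↦1}; S={0↦2, 1↦4}; K=[arg :: mulL(5)]⟩
t=14: ⟨C=u; E={u↦1}; S={0↦2, 1↦4}; K=[fun :: mulL(5)]⟩
t=15: ⟨C=-3; E={y↦2, u↦1}; S={0↦2, 1↦4, 2↦4}; K=[mulL(5)]⟩
→ final value -15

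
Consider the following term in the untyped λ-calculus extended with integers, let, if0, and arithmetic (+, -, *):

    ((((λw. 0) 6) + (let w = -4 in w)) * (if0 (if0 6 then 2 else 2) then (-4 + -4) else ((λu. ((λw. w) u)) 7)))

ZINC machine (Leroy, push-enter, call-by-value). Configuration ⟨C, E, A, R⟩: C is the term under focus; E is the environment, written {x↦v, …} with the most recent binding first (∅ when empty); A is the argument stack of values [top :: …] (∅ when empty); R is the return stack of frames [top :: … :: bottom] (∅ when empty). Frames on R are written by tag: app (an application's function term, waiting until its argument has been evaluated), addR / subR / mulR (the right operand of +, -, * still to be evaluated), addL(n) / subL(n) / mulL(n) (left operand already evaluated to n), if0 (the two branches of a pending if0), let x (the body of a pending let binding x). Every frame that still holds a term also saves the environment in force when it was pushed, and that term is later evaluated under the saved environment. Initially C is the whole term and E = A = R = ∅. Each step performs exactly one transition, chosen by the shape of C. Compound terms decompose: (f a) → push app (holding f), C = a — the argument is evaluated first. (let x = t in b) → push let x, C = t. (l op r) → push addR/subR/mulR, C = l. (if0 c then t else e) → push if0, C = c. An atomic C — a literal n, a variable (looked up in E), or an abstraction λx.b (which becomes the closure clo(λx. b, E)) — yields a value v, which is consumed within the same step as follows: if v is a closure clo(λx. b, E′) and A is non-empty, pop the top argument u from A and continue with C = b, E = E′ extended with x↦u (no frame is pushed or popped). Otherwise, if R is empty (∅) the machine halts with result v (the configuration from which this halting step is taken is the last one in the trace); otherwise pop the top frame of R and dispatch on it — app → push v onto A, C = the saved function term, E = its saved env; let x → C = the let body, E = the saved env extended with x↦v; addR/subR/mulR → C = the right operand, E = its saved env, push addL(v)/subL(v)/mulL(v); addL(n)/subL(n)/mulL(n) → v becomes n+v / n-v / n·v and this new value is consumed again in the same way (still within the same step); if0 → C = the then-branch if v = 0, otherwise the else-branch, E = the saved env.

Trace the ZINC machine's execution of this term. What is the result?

step 0: <C=((((λw. 0) 6) + (let w = -4 in w)) * (if0 (if0 6 then 2 else 2) then (-4 + -4) else ((λu. ((λw. w) u)) 7))), E=∅, A=∅, R=∅>
step 1: <C=(((λw. 0) 6) + (let w = -4 in w)), E=∅, A=∅, R=[mulR]>
step 2: <C=((λw. 0) 6), E=∅, A=∅, R=[addR :: mulR]>
step 3: <C=6, E=∅, A=∅, R=[app :: addR :: mulR]>
step 4: <C=(λw. 0), E=∅, A=[6], R=[addR :: mulR]>
step 5: <C=0, E={w↦6}, A=∅, R=[addR :: mulR]>
step 6: <C=(let w = -4 in w), E=∅, A=∅, R=[addL(0) :: mulR]>
step 7: <C=-4, E=∅, A=∅, R=[let w :: addL(0) :: mulR]>
step 8: <C=w, E={w↦-4}, A=∅, R=[addL(0) :: mulR]>
step 9: <C=(if0 (if0 6 then 2 else 2) then (-4 + -4) else ((λu. ((λw. w) u)) 7)), E=∅, A=∅, R=[mulL(-4)]>
step 10: <C=(if0 6 then 2 else 2), E=∅, A=∅, R=[if0 :: mulL(-4)]>
step 11: <C=6, E=∅, A=∅, R=[if0 :: if0 :: mulL(-4)]>
step 12: <C=2, E=∅, A=∅, R=[if0 :: mulL(-4)]>
step 13: <C=((λu. ((λw. w) u)) 7), E=∅, A=∅, R=[mulL(-4)]>
step 14: <C=7, E=∅, A=∅, R=[app :: mulL(-4)]>
step 15: <C=(λu. ((λw. w) u)), E=∅, A=[7], R=[mulL(-4)]>
step 16: <C=((λw. w) u), E={u↦7}, A=∅, R=[mulL(-4)]>
step 17: <C=u, E={u↦7}, A=∅, R=[app :: mulL(-4)]>
step 18: <C=(λw. w), E={u↦7}, A=[7], R=[mulL(-4)]>
step 19: <C=w, E={w↦7, u↦7}, A=∅, R=[mulL(-4)]>
→ final value -28

Answer: -28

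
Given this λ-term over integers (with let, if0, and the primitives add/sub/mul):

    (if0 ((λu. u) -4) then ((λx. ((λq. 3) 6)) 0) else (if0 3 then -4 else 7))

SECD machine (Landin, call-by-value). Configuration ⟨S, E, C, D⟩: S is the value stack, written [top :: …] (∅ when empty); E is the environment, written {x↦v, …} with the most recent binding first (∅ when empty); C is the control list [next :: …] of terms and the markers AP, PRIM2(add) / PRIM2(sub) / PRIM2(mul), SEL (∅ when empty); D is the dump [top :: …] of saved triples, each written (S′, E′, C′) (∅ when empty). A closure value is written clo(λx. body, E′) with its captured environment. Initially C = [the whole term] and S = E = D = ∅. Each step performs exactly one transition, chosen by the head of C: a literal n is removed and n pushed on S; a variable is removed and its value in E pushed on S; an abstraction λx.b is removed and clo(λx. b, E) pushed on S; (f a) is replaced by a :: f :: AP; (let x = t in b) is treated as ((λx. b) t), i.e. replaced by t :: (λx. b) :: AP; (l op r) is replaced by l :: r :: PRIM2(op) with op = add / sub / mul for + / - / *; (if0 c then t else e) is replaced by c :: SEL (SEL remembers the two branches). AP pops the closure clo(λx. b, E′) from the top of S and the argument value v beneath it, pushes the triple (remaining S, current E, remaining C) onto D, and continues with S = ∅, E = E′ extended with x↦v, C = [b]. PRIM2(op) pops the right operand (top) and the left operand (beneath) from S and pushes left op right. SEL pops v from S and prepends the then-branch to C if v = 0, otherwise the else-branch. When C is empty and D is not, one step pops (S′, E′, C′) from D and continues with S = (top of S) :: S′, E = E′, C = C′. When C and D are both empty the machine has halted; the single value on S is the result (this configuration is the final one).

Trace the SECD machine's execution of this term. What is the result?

0. <S=∅, E=∅, C=[(if0 ((λu. u) -4) then ((λx. ((λq. 3) 6)) 0) else (if0 3 then -4 else 7))], D=∅>
1. <S=∅, E=∅, C=[((λu. u) -4) :: SEL], D=∅>
2. <S=∅, E=∅, C=[-4 :: (λu. u) :: AP :: SEL], D=∅>
3. <S=[-4], E=∅, C=[(λu. u) :: AP :: SEL], D=∅>
4. <S=[clo(λu. u, ∅) :: -4], E=∅, C=[AP :: SEL], D=∅>
5. <S=∅, E={u↦-4}, C=[u], D=[(∅, ∅, [SEL])]>
6. <S=[-4], E={u↦-4}, C=∅, D=[(∅, ∅, [SEL])]>
7. <S=[-4], E=∅, C=[SEL], D=∅>
8. <S=∅, E=∅, C=[(if0 3 then -4 else 7)], D=∅>
9. <S=∅, E=∅, C=[3 :: SEL], D=∅>
10. <S=[3], E=∅, C=[SEL], D=∅>
11. <S=∅, E=∅, C=[7], D=∅>
12. <S=[7], E=∅, C=∅, D=∅>
→ final value 7

Answer: 7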